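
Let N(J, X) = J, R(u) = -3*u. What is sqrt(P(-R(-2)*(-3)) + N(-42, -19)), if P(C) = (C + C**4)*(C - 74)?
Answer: 7*I*sqrt(119994) ≈ 2424.8*I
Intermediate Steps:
P(C) = (-74 + C)*(C + C**4) (P(C) = (C + C**4)*(-74 + C) = (-74 + C)*(C + C**4))
sqrt(P(-R(-2)*(-3)) + N(-42, -19)) = sqrt((-(-3)*(-2)*(-3))*(-74 - (-3)*(-2)*(-3) + (-(-3)*(-2)*(-3))**4 - 74*(-(-3)*(-2)*(-3))**3) - 42) = sqrt((-1*6*(-3))*(-74 - 1*6*(-3) + (-1*6*(-3))**4 - 74*(-1*6*(-3))**3) - 42) = sqrt((-6*(-3))*(-74 - 6*(-3) + (-6*(-3))**4 - 74*(-6*(-3))**3) - 42) = sqrt(18*(-74 + 18 + 18**4 - 74*18**3) - 42) = sqrt(18*(-74 + 18 + 104976 - 74*5832) - 42) = sqrt(18*(-74 + 18 + 104976 - 431568) - 42) = sqrt(18*(-326648) - 42) = sqrt(-5879664 - 42) = sqrt(-5879706) = 7*I*sqrt(119994)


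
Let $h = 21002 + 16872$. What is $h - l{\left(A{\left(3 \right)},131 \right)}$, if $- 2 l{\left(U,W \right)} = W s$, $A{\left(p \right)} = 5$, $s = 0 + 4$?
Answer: $38136$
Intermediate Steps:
$s = 4$
$h = 37874$
$l{\left(U,W \right)} = - 2 W$ ($l{\left(U,W \right)} = - \frac{W 4}{2} = - \frac{4 W}{2} = - 2 W$)
$h - l{\left(A{\left(3 \right)},131 \right)} = 37874 - \left(-2\right) 131 = 37874 - -262 = 37874 + 262 = 38136$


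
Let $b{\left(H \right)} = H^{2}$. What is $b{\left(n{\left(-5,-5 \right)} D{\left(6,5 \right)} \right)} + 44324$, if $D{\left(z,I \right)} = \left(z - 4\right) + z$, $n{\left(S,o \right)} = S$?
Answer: $45924$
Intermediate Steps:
$D{\left(z,I \right)} = -4 + 2 z$ ($D{\left(z,I \right)} = \left(-4 + z\right) + z = -4 + 2 z$)
$b{\left(n{\left(-5,-5 \right)} D{\left(6,5 \right)} \right)} + 44324 = \left(- 5 \left(-4 + 2 \cdot 6\right)\right)^{2} + 44324 = \left(- 5 \left(-4 + 12\right)\right)^{2} + 44324 = \left(\left(-5\right) 8\right)^{2} + 44324 = \left(-40\right)^{2} + 44324 = 1600 + 44324 = 45924$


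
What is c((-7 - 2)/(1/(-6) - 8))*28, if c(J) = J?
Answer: 216/7 ≈ 30.857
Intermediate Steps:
c((-7 - 2)/(1/(-6) - 8))*28 = ((-7 - 2)/(1/(-6) - 8))*28 = -9/(-1/6 - 8)*28 = -9/(-49/6)*28 = -9*(-6/49)*28 = (54/49)*28 = 216/7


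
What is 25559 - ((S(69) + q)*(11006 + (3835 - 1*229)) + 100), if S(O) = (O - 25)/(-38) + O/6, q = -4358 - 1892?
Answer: 1732787463/19 ≈ 9.1199e+7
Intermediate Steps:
q = -6250
S(O) = 25/38 + 8*O/57 (S(O) = (-25 + O)*(-1/38) + O*(⅙) = (25/38 - O/38) + O/6 = 25/38 + 8*O/57)
25559 - ((S(69) + q)*(11006 + (3835 - 1*229)) + 100) = 25559 - (((25/38 + (8/57)*69) - 6250)*(11006 + (3835 - 1*229)) + 100) = 25559 - (((25/38 + 184/19) - 6250)*(11006 + (3835 - 229)) + 100) = 25559 - ((393/38 - 6250)*(11006 + 3606) + 100) = 25559 - (-237107/38*14612 + 100) = 25559 - (-1732303742/19 + 100) = 25559 - 1*(-1732301842/19) = 25559 + 1732301842/19 = 1732787463/19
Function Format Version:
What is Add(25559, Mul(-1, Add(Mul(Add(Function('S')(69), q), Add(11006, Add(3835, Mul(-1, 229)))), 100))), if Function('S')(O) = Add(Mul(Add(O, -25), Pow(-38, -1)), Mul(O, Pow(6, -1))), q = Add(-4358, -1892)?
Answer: Rational(1732787463, 19) ≈ 9.1199e+7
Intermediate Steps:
q = -6250
Function('S')(O) = Add(Rational(25, 38), Mul(Rational(8, 57), O)) (Function('S')(O) = Add(Mul(Add(-25, O), Rational(-1, 38)), Mul(O, Rational(1, 6))) = Add(Add(Rational(25, 38), Mul(Rational(-1, 38), O)), Mul(Rational(1, 6), O)) = Add(Rational(25, 38), Mul(Rational(8, 57), O)))
Add(25559, Mul(-1, Add(Mul(Add(Function('S')(69), q), Add(11006, Add(3835, Mul(-1, 229)))), 100))) = Add(25559, Mul(-1, Add(Mul(Add(Add(Rational(25, 38), Mul(Rational(8, 57), 69)), -6250), Add(11006, Add(3835, Mul(-1, 229)))), 100))) = Add(25559, Mul(-1, Add(Mul(Add(Add(Rational(25, 38), Rational(184, 19)), -6250), Add(11006, Add(3835, -229))), 100))) = Add(25559, Mul(-1, Add(Mul(Add(Rational(393, 38), -6250), Add(11006, 3606)), 100))) = Add(25559, Mul(-1, Add(Mul(Rational(-237107, 38), 14612), 100))) = Add(25559, Mul(-1, Add(Rational(-1732303742, 19), 100))) = Add(25559, Mul(-1, Rational(-1732301842, 19))) = Add(25559, Rational(1732301842, 19)) = Rational(1732787463, 19)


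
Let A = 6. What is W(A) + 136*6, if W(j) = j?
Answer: 822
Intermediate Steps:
W(A) + 136*6 = 6 + 136*6 = 6 + 816 = 822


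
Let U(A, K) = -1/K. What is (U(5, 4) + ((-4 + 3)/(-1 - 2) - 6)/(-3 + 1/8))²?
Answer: 225625/76176 ≈ 2.9619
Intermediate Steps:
(U(5, 4) + ((-4 + 3)/(-1 - 2) - 6)/(-3 + 1/8))² = (-1/4 + ((-4 + 3)/(-1 - 2) - 6)/(-3 + 1/8))² = (-1*¼ + (-1/(-3) - 6)/(-3 + ⅛))² = (-¼ + (-1*(-⅓) - 6)/(-23/8))² = (-¼ + (⅓ - 6)*(-8/23))² = (-¼ - 17/3*(-8/23))² = (-¼ + 136/69)² = (475/276)² = 225625/76176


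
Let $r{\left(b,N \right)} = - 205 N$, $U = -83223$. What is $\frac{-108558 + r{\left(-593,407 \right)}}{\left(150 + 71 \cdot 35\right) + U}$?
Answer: $\frac{191993}{80588} \approx 2.3824$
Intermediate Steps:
$\frac{-108558 + r{\left(-593,407 \right)}}{\left(150 + 71 \cdot 35\right) + U} = \frac{-108558 - 83435}{\left(150 + 71 \cdot 35\right) - 83223} = \frac{-108558 - 83435}{\left(150 + 2485\right) - 83223} = - \frac{191993}{2635 - 83223} = - \frac{191993}{-80588} = \left(-191993\right) \left(- \frac{1}{80588}\right) = \frac{191993}{80588}$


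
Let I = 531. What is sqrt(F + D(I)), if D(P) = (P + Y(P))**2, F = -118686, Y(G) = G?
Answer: sqrt(1009158) ≈ 1004.6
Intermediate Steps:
D(P) = 4*P**2 (D(P) = (P + P)**2 = (2*P)**2 = 4*P**2)
sqrt(F + D(I)) = sqrt(-118686 + 4*531**2) = sqrt(-118686 + 4*281961) = sqrt(-118686 + 1127844) = sqrt(1009158)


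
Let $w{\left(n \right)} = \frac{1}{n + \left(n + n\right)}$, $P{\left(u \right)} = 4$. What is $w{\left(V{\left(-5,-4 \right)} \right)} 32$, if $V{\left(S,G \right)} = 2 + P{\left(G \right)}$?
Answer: $\frac{16}{9} \approx 1.7778$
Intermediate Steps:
$V{\left(S,G \right)} = 6$ ($V{\left(S,G \right)} = 2 + 4 = 6$)
$w{\left(n \right)} = \frac{1}{3 n}$ ($w{\left(n \right)} = \frac{1}{n + 2 n} = \frac{1}{3 n}$)
$w{\left(V{\left(-5,-4 \right)} \right)} 32 = \frac{1}{3 \cdot 6} \cdot 32 = \frac{1}{3} \cdot \frac{1}{6} \cdot 32 = \frac{1}{18} \cdot 32 = \frac{16}{9}$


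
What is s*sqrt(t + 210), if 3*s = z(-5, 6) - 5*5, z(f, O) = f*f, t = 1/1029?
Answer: 0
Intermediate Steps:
t = 1/1029 ≈ 0.00097182
z(f, O) = f**2
s = 0 (s = ((-5)**2 - 5*5)/3 = (25 - 25)/3 = (1/3)*0 = 0)
s*sqrt(t + 210) = 0*sqrt(1/1029 + 210) = 0*sqrt(216091/1029) = 0*(sqrt(4537911)/147) = 0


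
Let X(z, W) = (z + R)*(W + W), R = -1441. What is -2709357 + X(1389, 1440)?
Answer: -2859117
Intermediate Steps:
X(z, W) = 2*W*(-1441 + z) (X(z, W) = (z - 1441)*(W + W) = (-1441 + z)*(2*W) = 2*W*(-1441 + z))
-2709357 + X(1389, 1440) = -2709357 + 2*1440*(-1441 + 1389) = -2709357 + 2*1440*(-52) = -2709357 - 149760 = -2859117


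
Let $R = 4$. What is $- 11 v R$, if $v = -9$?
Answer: $396$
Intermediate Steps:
$- 11 v R = \left(-11\right) \left(-9\right) 4 = 99 \cdot 4 = 396$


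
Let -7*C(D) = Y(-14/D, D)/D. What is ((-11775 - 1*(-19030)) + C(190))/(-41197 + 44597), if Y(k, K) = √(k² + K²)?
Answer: 1451/680 - √325802549/429590000 ≈ 2.1338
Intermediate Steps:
Y(k, K) = √(K² + k²)
C(D) = -√(D² + 196/D²)/(7*D) (C(D) = -√(D² + (-14/D)²)/(7*D) = -√(D² + 196/D²)/(7*D))
((-11775 - 1*(-19030)) + C(190))/(-41197 + 44597) = ((-11775 - 1*(-19030)) - ⅐*√((196 + 190⁴)/190²)/190)/(-41197 + 44597) = ((-11775 + 19030) - ⅐*1/190*√((196 + 1303210000)/36100))/3400 = (7255 - ⅐*1/190*√((1/36100)*1303210196))*(1/3400) = (7255 - ⅐*1/190*√(325802549/9025))*(1/3400) = (7255 - ⅐*1/190*√325802549/95)*(1/3400) = (7255 - √325802549/126350)*(1/3400) = 1451/680 - √325802549/429590000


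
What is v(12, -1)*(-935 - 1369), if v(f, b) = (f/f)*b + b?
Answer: 4608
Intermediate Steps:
v(f, b) = 2*b (v(f, b) = 1*b + b = b + b = 2*b)
v(12, -1)*(-935 - 1369) = (2*(-1))*(-935 - 1369) = -2*(-2304) = 4608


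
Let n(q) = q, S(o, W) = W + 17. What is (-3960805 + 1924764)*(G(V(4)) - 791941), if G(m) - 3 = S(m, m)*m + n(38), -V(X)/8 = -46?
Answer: 1323874579020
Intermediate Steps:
S(o, W) = 17 + W
V(X) = 368 (V(X) = -8*(-46) = 368)
G(m) = 41 + m*(17 + m) (G(m) = 3 + ((17 + m)*m + 38) = 3 + (m*(17 + m) + 38) = 3 + (38 + m*(17 + m)) = 41 + m*(17 + m))
(-3960805 + 1924764)*(G(V(4)) - 791941) = (-3960805 + 1924764)*((41 + 368*(17 + 368)) - 791941) = -2036041*((41 + 368*385) - 791941) = -2036041*((41 + 141680) - 791941) = -2036041*(141721 - 791941) = -2036041*(-650220) = 1323874579020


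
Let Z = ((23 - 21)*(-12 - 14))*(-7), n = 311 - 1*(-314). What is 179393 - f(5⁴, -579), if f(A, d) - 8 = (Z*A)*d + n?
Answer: 131901260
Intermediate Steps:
n = 625 (n = 311 + 314 = 625)
Z = 364 (Z = (2*(-26))*(-7) = -52*(-7) = 364)
f(A, d) = 633 + 364*A*d (f(A, d) = 8 + ((364*A)*d + 625) = 8 + (364*A*d + 625) = 8 + (625 + 364*A*d) = 633 + 364*A*d)
179393 - f(5⁴, -579) = 179393 - (633 + 364*5⁴*(-579)) = 179393 - (633 + 364*625*(-579)) = 179393 - (633 - 131722500) = 179393 - 1*(-131721867) = 179393 + 131721867 = 131901260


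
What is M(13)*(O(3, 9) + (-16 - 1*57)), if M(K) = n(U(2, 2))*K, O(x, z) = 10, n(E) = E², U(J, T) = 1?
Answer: -819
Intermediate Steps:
M(K) = K (M(K) = 1²*K = 1*K = K)
M(13)*(O(3, 9) + (-16 - 1*57)) = 13*(10 + (-16 - 1*57)) = 13*(10 + (-16 - 57)) = 13*(10 - 73) = 13*(-63) = -819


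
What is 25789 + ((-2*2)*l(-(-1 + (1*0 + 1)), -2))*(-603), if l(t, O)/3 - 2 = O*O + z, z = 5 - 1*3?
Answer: 83677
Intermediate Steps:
z = 2 (z = 5 - 3 = 2)
l(t, O) = 12 + 3*O**2 (l(t, O) = 6 + 3*(O*O + 2) = 6 + 3*(O**2 + 2) = 6 + 3*(2 + O**2) = 6 + (6 + 3*O**2) = 12 + 3*O**2)
25789 + ((-2*2)*l(-(-1 + (1*0 + 1)), -2))*(-603) = 25789 + ((-2*2)*(12 + 3*(-2)**2))*(-603) = 25789 - 4*(12 + 3*4)*(-603) = 25789 - 4*(12 + 12)*(-603) = 25789 - 4*24*(-603) = 25789 - 96*(-603) = 25789 + 57888 = 83677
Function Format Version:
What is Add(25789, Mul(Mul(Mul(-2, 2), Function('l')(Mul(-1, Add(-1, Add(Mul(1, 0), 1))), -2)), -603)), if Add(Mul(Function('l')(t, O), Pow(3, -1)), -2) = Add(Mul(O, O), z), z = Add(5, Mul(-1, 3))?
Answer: 83677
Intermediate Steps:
z = 2 (z = Add(5, -3) = 2)
Function('l')(t, O) = Add(12, Mul(3, Pow(O, 2))) (Function('l')(t, O) = Add(6, Mul(3, Add(Mul(O, O), 2))) = Add(6, Mul(3, Add(Pow(O, 2), 2))) = Add(6, Mul(3, Add(2, Pow(O, 2)))) = Add(6, Add(6, Mul(3, Pow(O, 2)))) = Add(12, Mul(3, Pow(O, 2))))
Add(25789, Mul(Mul(Mul(-2, 2), Function('l')(Mul(-1, Add(-1, Add(Mul(1, 0), 1))), -2)), -603)) = Add(25789, Mul(Mul(Mul(-2, 2), Add(12, Mul(3, Pow(-2, 2)))), -603)) = Add(25789, Mul(Mul(-4, Add(12, Mul(3, 4))), -603)) = Add(25789, Mul(Mul(-4, Add(12, 12)), -603)) = Add(25789, Mul(Mul(-4, 24), -603)) = Add(25789, Mul(-96, -603)) = Add(25789, 57888) = 83677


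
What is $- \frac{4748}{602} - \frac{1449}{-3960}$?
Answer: $- \frac{996099}{132440} \approx -7.5211$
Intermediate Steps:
$- \frac{4748}{602} - \frac{1449}{-3960} = \left(-4748\right) \frac{1}{602} - - \frac{161}{440} = - \frac{2374}{301} + \frac{161}{440} = - \frac{996099}{132440}$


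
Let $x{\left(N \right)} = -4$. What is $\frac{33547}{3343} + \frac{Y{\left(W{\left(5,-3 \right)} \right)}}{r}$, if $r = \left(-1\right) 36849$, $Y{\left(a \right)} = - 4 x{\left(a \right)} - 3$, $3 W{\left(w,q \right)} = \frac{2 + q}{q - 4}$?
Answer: $\frac{1236129944}{123186207} \approx 10.035$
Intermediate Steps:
$W{\left(w,q \right)} = \frac{2 + q}{3 \left(-4 + q\right)}$ ($W{\left(w,q \right)} = \frac{\left(2 + q\right) \frac{1}{q - 4}}{3} = \frac{\left(2 + q\right) \frac{1}{-4 + q}}{3} = \frac{\frac{1}{-4 + q} \left(2 + q\right)}{3} = \frac{2 + q}{3 \left(-4 + q\right)}$)
$Y{\left(a \right)} = 13$ ($Y{\left(a \right)} = \left(-4\right) \left(-4\right) - 3 = 16 - 3 = 13$)
$r = -36849$
$\frac{33547}{3343} + \frac{Y{\left(W{\left(5,-3 \right)} \right)}}{r} = \frac{33547}{3343} + \frac{13}{-36849} = 33547 \cdot \frac{1}{3343} + 13 \left(- \frac{1}{36849}\right) = \frac{33547}{3343} - \frac{13}{36849} = \frac{1236129944}{123186207}$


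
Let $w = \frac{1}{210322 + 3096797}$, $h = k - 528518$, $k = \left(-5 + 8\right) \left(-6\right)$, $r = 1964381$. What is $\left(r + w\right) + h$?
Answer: $\frac{4748510280556}{3307119} \approx 1.4358 \cdot 10^{6}$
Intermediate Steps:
$k = -18$ ($k = 3 \left(-6\right) = -18$)
$h = -528536$ ($h = -18 - 528518 = -528536$)
$w = \frac{1}{3307119} \approx 3.0238 \cdot 10^{-7}$
$\left(r + w\right) + h = \left(1964381 + \frac{1}{3307119}\right) - 528536 = \frac{6496441728340}{3307119} - 528536 = \frac{4748510280556}{3307119}$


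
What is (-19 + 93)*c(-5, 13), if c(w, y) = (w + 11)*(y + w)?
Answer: 3552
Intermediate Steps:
c(w, y) = (11 + w)*(w + y)
(-19 + 93)*c(-5, 13) = (-19 + 93)*((-5)² + 11*(-5) + 11*13 - 5*13) = 74*(25 - 55 + 143 - 65) = 74*48 = 3552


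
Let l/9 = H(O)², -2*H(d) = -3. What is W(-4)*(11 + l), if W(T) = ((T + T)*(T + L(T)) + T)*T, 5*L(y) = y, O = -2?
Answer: -4300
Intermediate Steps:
H(d) = 3/2 (H(d) = -½*(-3) = 3/2)
L(y) = y/5
l = 81/4 (l = 9*(3/2)² = 9*(9/4) = 81/4 ≈ 20.250)
W(T) = T*(T + 12*T²/5) (W(T) = ((T + T)*(T + T/5) + T)*T = ((2*T)*(6*T/5) + T)*T = (12*T²/5 + T)*T = (T + 12*T²/5)*T = T*(T + 12*T²/5))
W(-4)*(11 + l) = ((⅕)*(-4)²*(5 + 12*(-4)))*(11 + 81/4) = ((⅕)*16*(5 - 48))*(125/4) = ((⅕)*16*(-43))*(125/4) = -688/5*125/4 = -4300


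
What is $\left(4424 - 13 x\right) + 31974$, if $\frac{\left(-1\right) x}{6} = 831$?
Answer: $101216$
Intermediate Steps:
$x = -4986$ ($x = \left(-6\right) 831 = -4986$)
$\left(4424 - 13 x\right) + 31974 = \left(4424 - -64818\right) + 31974 = \left(4424 + 64818\right) + 31974 = 69242 + 31974 = 101216$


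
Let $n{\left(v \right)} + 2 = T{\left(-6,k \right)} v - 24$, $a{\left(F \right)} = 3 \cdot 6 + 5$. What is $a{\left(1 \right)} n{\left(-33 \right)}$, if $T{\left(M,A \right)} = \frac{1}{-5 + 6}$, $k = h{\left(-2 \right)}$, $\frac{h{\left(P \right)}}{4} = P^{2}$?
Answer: $-1357$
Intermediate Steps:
$a{\left(F \right)} = 23$ ($a{\left(F \right)} = 18 + 5 = 23$)
$h{\left(P \right)} = 4 P^{2}$
$k = 16$ ($k = 4 \left(-2\right)^{2} = 4 \cdot 4 = 16$)
$T{\left(M,A \right)} = 1$ ($T{\left(M,A \right)} = 1^{-1} = 1$)
$n{\left(v \right)} = -26 + v$ ($n{\left(v \right)} = -2 + \left(1 v - 24\right) = -2 + \left(v - 24\right) = -2 + \left(-24 + v\right) = -26 + v$)
$a{\left(1 \right)} n{\left(-33 \right)} = 23 \left(-26 - 33\right) = 23 \left(-59\right) = -1357$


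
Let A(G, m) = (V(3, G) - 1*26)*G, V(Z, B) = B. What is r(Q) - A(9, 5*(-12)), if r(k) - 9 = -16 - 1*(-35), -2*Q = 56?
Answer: 181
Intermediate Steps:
Q = -28 (Q = -½*56 = -28)
r(k) = 28 (r(k) = 9 + (-16 - 1*(-35)) = 9 + (-16 + 35) = 9 + 19 = 28)
A(G, m) = G*(-26 + G) (A(G, m) = (G - 1*26)*G = (G - 26)*G = (-26 + G)*G = G*(-26 + G))
r(Q) - A(9, 5*(-12)) = 28 - 9*(-26 + 9) = 28 - 9*(-17) = 28 - 1*(-153) = 28 + 153 = 181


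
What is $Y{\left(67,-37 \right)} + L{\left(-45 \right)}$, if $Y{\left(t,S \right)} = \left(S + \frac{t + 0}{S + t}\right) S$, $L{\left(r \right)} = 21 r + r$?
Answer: $\frac{8891}{30} \approx 296.37$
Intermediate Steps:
$L{\left(r \right)} = 22 r$
$Y{\left(t,S \right)} = S \left(S + \frac{t}{S + t}\right)$ ($Y{\left(t,S \right)} = \left(S + \frac{t}{S + t}\right) S = S \left(S + \frac{t}{S + t}\right)$)
$Y{\left(67,-37 \right)} + L{\left(-45 \right)} = - \frac{37 \left(67 + \left(-37\right)^{2} - 2479\right)}{-37 + 67} + 22 \left(-45\right) = - \frac{37 \left(67 + 1369 - 2479\right)}{30} - 990 = \left(-37\right) \frac{1}{30} \left(-1043\right) - 990 = \frac{38591}{30} - 990 = \frac{8891}{30}$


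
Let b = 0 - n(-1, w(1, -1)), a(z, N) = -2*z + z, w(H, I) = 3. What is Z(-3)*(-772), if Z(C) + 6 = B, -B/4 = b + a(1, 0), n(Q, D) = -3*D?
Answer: 29336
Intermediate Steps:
a(z, N) = -z
b = 9 (b = 0 - (-3)*3 = 0 - 1*(-9) = 0 + 9 = 9)
B = -32 (B = -4*(9 - 1*1) = -4*(9 - 1) = -4*8 = -32)
Z(C) = -38 (Z(C) = -6 - 32 = -38)
Z(-3)*(-772) = -38*(-772) = 29336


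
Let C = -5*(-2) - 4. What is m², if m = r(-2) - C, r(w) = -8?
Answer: 196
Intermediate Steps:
C = 6 (C = 10 - 4 = 6)
m = -14 (m = -8 - 1*6 = -8 - 6 = -14)
m² = (-14)² = 196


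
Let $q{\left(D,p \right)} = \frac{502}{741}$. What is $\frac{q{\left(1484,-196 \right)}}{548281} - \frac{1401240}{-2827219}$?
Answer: $\frac{29962732167262}{60454307961021} \approx 0.49563$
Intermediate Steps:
$q{\left(D,p \right)} = \frac{502}{741}$ ($q{\left(D,p \right)} = 502 \cdot \frac{1}{741} = \frac{502}{741}$)
$\frac{q{\left(1484,-196 \right)}}{548281} - \frac{1401240}{-2827219} = \frac{502}{741 \cdot 548281} - \frac{1401240}{-2827219} = \frac{502}{741} \cdot \frac{1}{548281} - - \frac{1401240}{2827219} = \frac{502}{406276221} + \frac{1401240}{2827219} = \frac{29962732167262}{60454307961021}$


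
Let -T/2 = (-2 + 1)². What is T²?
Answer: 4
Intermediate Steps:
T = -2 (T = -2*(-2 + 1)² = -2*(-1)² = -2*1 = -2)
T² = (-2)² = 4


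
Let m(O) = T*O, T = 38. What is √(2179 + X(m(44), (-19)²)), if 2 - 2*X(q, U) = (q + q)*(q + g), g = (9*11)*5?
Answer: 2*I*√905261 ≈ 1902.9*I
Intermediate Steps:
g = 495 (g = 99*5 = 495)
m(O) = 38*O
X(q, U) = 1 - q*(495 + q) (X(q, U) = 1 - (q + q)*(q + 495)/2 = 1 - 2*q*(495 + q)/2 = 1 - q*(495 + q))
√(2179 + X(m(44), (-19)²)) = √(2179 + (1 - (38*44)² - 18810*44)) = √(2179 + (1 - 1*1672² - 495*1672)) = √(2179 + (1 - 1*2795584 - 827640)) = √(2179 + (1 - 2795584 - 827640)) = √(2179 - 3623223) = √(-3621044) = 2*I*√905261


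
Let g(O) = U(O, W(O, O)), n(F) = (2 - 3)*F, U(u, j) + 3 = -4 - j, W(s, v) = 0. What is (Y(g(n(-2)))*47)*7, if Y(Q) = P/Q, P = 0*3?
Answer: 0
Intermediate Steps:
U(u, j) = -7 - j (U(u, j) = -3 + (-4 - j) = -7 - j)
n(F) = -F
g(O) = -7 (g(O) = -7 - 1*0 = -7 + 0 = -7)
P = 0
Y(Q) = 0 (Y(Q) = 0/Q = 0)
(Y(g(n(-2)))*47)*7 = (0*47)*7 = 0*7 = 0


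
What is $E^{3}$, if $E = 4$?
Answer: $64$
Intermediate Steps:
$E^{3} = 4^{3} = 64$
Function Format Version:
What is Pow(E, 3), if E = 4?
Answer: 64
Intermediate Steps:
Pow(E, 3) = Pow(4, 3) = 64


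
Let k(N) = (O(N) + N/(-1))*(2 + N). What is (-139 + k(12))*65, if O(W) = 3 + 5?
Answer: -12675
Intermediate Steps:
O(W) = 8
k(N) = (2 + N)*(8 - N) (k(N) = (8 + N/(-1))*(2 + N) = (8 + N*(-1))*(2 + N) = (8 - N)*(2 + N) = (2 + N)*(8 - N))
(-139 + k(12))*65 = (-139 + (16 - 1*12² + 6*12))*65 = (-139 + (16 - 1*144 + 72))*65 = (-139 + (16 - 144 + 72))*65 = (-139 - 56)*65 = -195*65 = -12675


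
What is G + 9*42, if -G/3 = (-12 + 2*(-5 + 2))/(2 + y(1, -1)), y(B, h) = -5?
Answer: 360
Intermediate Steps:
G = -18 (G = -3*(-12 + 2*(-5 + 2))/(2 - 5) = -3*(-12 + 2*(-3))/(-3) = -3*(-12 - 6)*(-1)/3 = -(-54)*(-1)/3 = -3*6 = -18)
G + 9*42 = -18 + 9*42 = -18 + 378 = 360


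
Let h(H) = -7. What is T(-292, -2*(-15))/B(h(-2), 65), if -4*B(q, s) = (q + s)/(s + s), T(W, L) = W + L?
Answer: 68120/29 ≈ 2349.0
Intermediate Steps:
T(W, L) = L + W
B(q, s) = -(q + s)/(8*s) (B(q, s) = -(q + s)/(4*(s + s)) = -(q + s)/(4*(2*s)) = -(q + s)*1/(2*s)/4 = -(q + s)/(8*s))
T(-292, -2*(-15))/B(h(-2), 65) = (-2*(-15) - 292)/(((⅛)*(-1*(-7) - 1*65)/65)) = (30 - 292)/(((⅛)*(1/65)*(7 - 65))) = -262/((⅛)*(1/65)*(-58)) = -262/(-29/260) = -262*(-260/29) = 68120/29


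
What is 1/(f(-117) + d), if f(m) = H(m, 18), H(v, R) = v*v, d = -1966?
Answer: 1/11723 ≈ 8.5302e-5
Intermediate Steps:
H(v, R) = v**2
f(m) = m**2
1/(f(-117) + d) = 1/((-117)**2 - 1966) = 1/(13689 - 1966) = 1/11723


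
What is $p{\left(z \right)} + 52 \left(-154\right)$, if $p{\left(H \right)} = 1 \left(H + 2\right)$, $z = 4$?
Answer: $-8002$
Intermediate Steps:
$p{\left(H \right)} = 2 + H$ ($p{\left(H \right)} = 1 \left(2 + H\right) = 2 + H$)
$p{\left(z \right)} + 52 \left(-154\right) = \left(2 + 4\right) + 52 \left(-154\right) = 6 - 8008 = -8002$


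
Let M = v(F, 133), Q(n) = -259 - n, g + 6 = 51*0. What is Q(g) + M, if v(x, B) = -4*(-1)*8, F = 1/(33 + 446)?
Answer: -221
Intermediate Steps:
F = 1/479 ≈ 0.0020877
v(x, B) = 32 (v(x, B) = 4*8 = 32)
g = -6 (g = -6 + 51*0 = -6 + 0 = -6)
M = 32
Q(g) + M = (-259 - 1*(-6)) + 32 = (-259 + 6) + 32 = -253 + 32 = -221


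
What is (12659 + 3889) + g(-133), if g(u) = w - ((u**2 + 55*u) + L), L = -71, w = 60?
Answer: 6305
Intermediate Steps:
g(u) = 131 - u**2 - 55*u (g(u) = 60 - ((u**2 + 55*u) - 71) = 60 - (-71 + u**2 + 55*u) = 60 + (71 - u**2 - 55*u) = 131 - u**2 - 55*u)
(12659 + 3889) + g(-133) = (12659 + 3889) + (131 - 1*(-133)**2 - 55*(-133)) = 16548 + (131 - 1*17689 + 7315) = 16548 + (131 - 17689 + 7315) = 16548 - 10243 = 6305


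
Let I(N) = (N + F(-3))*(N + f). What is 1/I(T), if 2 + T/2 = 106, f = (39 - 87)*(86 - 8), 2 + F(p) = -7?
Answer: -1/703664 ≈ -1.4211e-6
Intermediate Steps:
F(p) = -9 (F(p) = -2 - 7 = -9)
f = -3744 (f = -48*78 = -3744)
T = 208 (T = -4 + 2*106 = -4 + 212 = 208)
I(N) = (-3744 + N)*(-9 + N) (I(N) = (N - 9)*(N - 3744) = (-9 + N)*(-3744 + N) = (-3744 + N)*(-9 + N))
1/I(T) = 1/(33696 + 208**2 - 3753*208) = 1/(33696 + 43264 - 780624) = 1/(-703664) = -1/703664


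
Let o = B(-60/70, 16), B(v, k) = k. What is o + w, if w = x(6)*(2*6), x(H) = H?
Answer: 88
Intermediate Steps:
w = 72 (w = 6*(2*6) = 6*12 = 72)
o = 16
o + w = 16 + 72 = 88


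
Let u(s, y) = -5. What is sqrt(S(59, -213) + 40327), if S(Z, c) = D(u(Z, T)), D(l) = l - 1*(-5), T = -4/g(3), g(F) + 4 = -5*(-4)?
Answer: 7*sqrt(823) ≈ 200.82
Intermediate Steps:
g(F) = 16 (g(F) = -4 - 5*(-4) = -4 + 20 = 16)
T = -1/4 (T = -4/16 = -4*1/16 = -1/4 ≈ -0.25000)
D(l) = 5 + l (D(l) = l + 5 = 5 + l)
S(Z, c) = 0 (S(Z, c) = 5 - 5 = 0)
sqrt(S(59, -213) + 40327) = sqrt(0 + 40327) = sqrt(40327) = 7*sqrt(823)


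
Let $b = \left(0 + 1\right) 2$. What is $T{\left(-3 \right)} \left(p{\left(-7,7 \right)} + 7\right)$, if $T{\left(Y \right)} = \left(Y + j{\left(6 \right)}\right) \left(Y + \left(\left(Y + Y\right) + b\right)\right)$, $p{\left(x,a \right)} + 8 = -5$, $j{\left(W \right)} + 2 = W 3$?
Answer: $546$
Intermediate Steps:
$b = 2$ ($b = 1 \cdot 2 = 2$)
$j{\left(W \right)} = -2 + 3 W$ ($j{\left(W \right)} = -2 + W 3 = -2 + 3 W$)
$p{\left(x,a \right)} = -13$ ($p{\left(x,a \right)} = -8 - 5 = -13$)
$T{\left(Y \right)} = \left(2 + 3 Y\right) \left(16 + Y\right)$ ($T{\left(Y \right)} = \left(Y + \left(-2 + 3 \cdot 6\right)\right) \left(Y + \left(\left(Y + Y\right) + 2\right)\right) = \left(Y + \left(-2 + 18\right)\right) \left(Y + \left(2 Y + 2\right)\right) = \left(Y + 16\right) \left(Y + \left(2 + 2 Y\right)\right) = \left(16 + Y\right) \left(2 + 3 Y\right) = \left(2 + 3 Y\right) \left(16 + Y\right)$)
$T{\left(-3 \right)} \left(p{\left(-7,7 \right)} + 7\right) = \left(32 + 3 \left(-3\right)^{2} + 50 \left(-3\right)\right) \left(-13 + 7\right) = \left(32 + 3 \cdot 9 - 150\right) \left(-6\right) = \left(32 + 27 - 150\right) \left(-6\right) = \left(-91\right) \left(-6\right) = 546$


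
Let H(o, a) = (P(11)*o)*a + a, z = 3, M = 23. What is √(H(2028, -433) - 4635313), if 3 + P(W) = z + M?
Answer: I*√24832598 ≈ 4983.2*I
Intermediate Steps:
P(W) = 23 (P(W) = -3 + (3 + 23) = -3 + 26 = 23)
H(o, a) = a + 23*a*o (H(o, a) = (23*o)*a + a = 23*a*o + a = a + 23*a*o)
√(H(2028, -433) - 4635313) = √(-433*(1 + 23*2028) - 4635313) = √(-433*(1 + 46644) - 4635313) = √(-433*46645 - 4635313) = √(-20197285 - 4635313) = √(-24832598) = I*√24832598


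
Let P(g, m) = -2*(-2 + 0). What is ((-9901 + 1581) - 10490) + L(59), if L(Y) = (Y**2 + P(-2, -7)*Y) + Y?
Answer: -15034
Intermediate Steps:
P(g, m) = 4 (P(g, m) = -2*(-2) = 4)
L(Y) = Y**2 + 5*Y (L(Y) = (Y**2 + 4*Y) + Y = Y**2 + 5*Y)
((-9901 + 1581) - 10490) + L(59) = ((-9901 + 1581) - 10490) + 59*(5 + 59) = (-8320 - 10490) + 59*64 = -18810 + 3776 = -15034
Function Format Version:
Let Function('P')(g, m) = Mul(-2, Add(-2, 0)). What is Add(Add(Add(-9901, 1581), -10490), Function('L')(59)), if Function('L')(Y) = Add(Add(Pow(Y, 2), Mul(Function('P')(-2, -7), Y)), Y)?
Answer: -15034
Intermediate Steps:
Function('P')(g, m) = 4 (Function('P')(g, m) = Mul(-2, -2) = 4)
Function('L')(Y) = Add(Pow(Y, 2), Mul(5, Y)) (Function('L')(Y) = Add(Add(Pow(Y, 2), Mul(4, Y)), Y) = Add(Pow(Y, 2), Mul(5, Y)))
Add(Add(Add(-9901, 1581), -10490), Function('L')(59)) = Add(Add(Add(-9901, 1581), -10490), Mul(59, Add(5, 59))) = Add(Add(-8320, -10490), Mul(59, 64)) = Add(-18810, 3776) = -15034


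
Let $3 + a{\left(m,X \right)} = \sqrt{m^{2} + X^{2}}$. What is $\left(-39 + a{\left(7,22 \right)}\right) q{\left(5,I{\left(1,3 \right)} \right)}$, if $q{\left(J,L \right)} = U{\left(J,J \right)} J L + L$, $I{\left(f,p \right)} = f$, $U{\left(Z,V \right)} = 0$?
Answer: $-42 + \sqrt{533} \approx -18.913$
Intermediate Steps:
$a{\left(m,X \right)} = -3 + \sqrt{X^{2} + m^{2}}$ ($a{\left(m,X \right)} = -3 + \sqrt{m^{2} + X^{2}} = -3 + \sqrt{X^{2} + m^{2}}$)
$q{\left(J,L \right)} = L$ ($q{\left(J,L \right)} = 0 J L + L = 0 L + L = 0 + L = L$)
$\left(-39 + a{\left(7,22 \right)}\right) q{\left(5,I{\left(1,3 \right)} \right)} = \left(-39 - \left(3 - \sqrt{22^{2} + 7^{2}}\right)\right) 1 = \left(-39 - \left(3 - \sqrt{484 + 49}\right)\right) 1 = \left(-39 - \left(3 - \sqrt{533}\right)\right) 1 = \left(-42 + \sqrt{533}\right) 1 = -42 + \sqrt{533}$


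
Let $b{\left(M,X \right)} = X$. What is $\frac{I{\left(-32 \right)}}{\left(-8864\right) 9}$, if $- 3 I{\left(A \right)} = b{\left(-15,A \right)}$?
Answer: $- \frac{1}{7479} \approx -0.00013371$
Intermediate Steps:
$I{\left(A \right)} = - \frac{A}{3}$
$\frac{I{\left(-32 \right)}}{\left(-8864\right) 9} = \frac{\left(- \frac{1}{3}\right) \left(-32\right)}{\left(-8864\right) 9} = \frac{32}{3 \left(-79776\right)} = \frac{32}{3} \left(- \frac{1}{79776}\right) = - \frac{1}{7479}$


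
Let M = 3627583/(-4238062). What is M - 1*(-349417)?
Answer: 1480847282271/4238062 ≈ 3.4942e+5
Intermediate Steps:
M = -3627583/4238062 (M = 3627583*(-1/4238062) = -3627583/4238062 ≈ -0.85595)
M - 1*(-349417) = -3627583/4238062 - 1*(-349417) = -3627583/4238062 + 349417 = 1480847282271/4238062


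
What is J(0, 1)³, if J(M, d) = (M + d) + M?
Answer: 1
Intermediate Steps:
J(M, d) = d + 2*M
J(0, 1)³ = (1 + 2*0)³ = (1 + 0)³ = 1³ = 1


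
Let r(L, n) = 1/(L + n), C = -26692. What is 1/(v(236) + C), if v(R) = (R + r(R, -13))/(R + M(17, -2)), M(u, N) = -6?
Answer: -51290/1368980051 ≈ -3.7466e-5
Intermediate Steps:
v(R) = (R + 1/(-13 + R))/(-6 + R) (v(R) = (R + 1/(R - 13))/(R - 6) = (R + 1/(-13 + R))/(-6 + R))
1/(v(236) + C) = 1/((1 + 236*(-13 + 236))/((-13 + 236)*(-6 + 236)) - 26692) = 1/((1 + 236*223)/(223*230) - 26692) = 1/((1/223)*(1/230)*(1 + 52628) - 26692) = 1/((1/223)*(1/230)*52629 - 26692) = 1/(52629/51290 - 26692) = 1/(-1368980051/51290) = -51290/1368980051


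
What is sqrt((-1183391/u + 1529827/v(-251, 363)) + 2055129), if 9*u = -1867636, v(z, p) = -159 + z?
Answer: sqrt(75176703638316690984505)/191432690 ≈ 1432.3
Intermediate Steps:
u = -1867636/9 (u = (1/9)*(-1867636) = -1867636/9 ≈ -2.0752e+5)
sqrt((-1183391/u + 1529827/v(-251, 363)) + 2055129) = sqrt((-1183391/(-1867636/9) + 1529827/(-159 - 251)) + 2055129) = sqrt((-1183391*(-9/1867636) + 1529827/(-410)) + 2055129) = sqrt((10650519/1867636 + 1529827*(-1/410)) + 2055129) = sqrt((10650519/1867636 - 1529827/410) + 2055129) = sqrt(-1426396633091/382865380 + 2055129) = sqrt(785411348900929/382865380) = sqrt(75176703638316690984505)/191432690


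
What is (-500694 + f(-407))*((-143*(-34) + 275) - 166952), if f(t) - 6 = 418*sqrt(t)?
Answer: 81018828720 - 67638670*I*sqrt(407) ≈ 8.1019e+10 - 1.3646e+9*I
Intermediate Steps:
f(t) = 6 + 418*sqrt(t)
(-500694 + f(-407))*((-143*(-34) + 275) - 166952) = (-500694 + (6 + 418*sqrt(-407)))*((-143*(-34) + 275) - 166952) = (-500694 + (6 + 418*(I*sqrt(407))))*((4862 + 275) - 166952) = (-500694 + (6 + 418*I*sqrt(407)))*(5137 - 166952) = (-500688 + 418*I*sqrt(407))*(-161815) = 81018828720 - 67638670*I*sqrt(407)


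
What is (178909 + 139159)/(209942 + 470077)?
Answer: 318068/680019 ≈ 0.46773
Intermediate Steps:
(178909 + 139159)/(209942 + 470077) = 318068/680019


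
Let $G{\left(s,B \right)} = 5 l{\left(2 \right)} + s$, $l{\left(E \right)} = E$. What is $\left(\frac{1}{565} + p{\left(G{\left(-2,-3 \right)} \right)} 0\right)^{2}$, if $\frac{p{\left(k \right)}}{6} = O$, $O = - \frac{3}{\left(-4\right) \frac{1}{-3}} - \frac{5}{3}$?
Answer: $\frac{1}{319225} \approx 3.1326 \cdot 10^{-6}$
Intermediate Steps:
$O = - \frac{47}{12}$ ($O = - \frac{3}{\left(-4\right) \left(- \frac{1}{3}\right)} - \frac{5}{3} = - \frac{3}{\frac{4}{3}} - \frac{5}{3} = \left(-3\right) \frac{3}{4} - \frac{5}{3} = - \frac{9}{4} - \frac{5}{3} = - \frac{47}{12} \approx -3.9167$)
$G{\left(s,B \right)} = 10 + s$ ($G{\left(s,B \right)} = 5 \cdot 2 + s = 10 + s$)
$p{\left(k \right)} = - \frac{47}{2}$ ($p{\left(k \right)} = 6 \left(- \frac{47}{12}\right) = - \frac{47}{2}$)
$\left(\frac{1}{565} + p{\left(G{\left(-2,-3 \right)} \right)} 0\right)^{2} = \left(\frac{1}{565} - 0\right)^{2} = \left(\frac{1}{565} + 0\right)^{2} = \left(\frac{1}{565}\right)^{2} = \frac{1}{319225}$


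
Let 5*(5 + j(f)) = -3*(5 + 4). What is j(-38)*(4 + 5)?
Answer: -468/5 ≈ -93.600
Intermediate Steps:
j(f) = -52/5 (j(f) = -5 + (-3*(5 + 4))/5 = -5 + (-3*9)/5 = -5 + (⅕)*(-27) = -5 - 27/5 = -52/5)
j(-38)*(4 + 5) = -52*(4 + 5)/5 = -52/5*9 = -468/5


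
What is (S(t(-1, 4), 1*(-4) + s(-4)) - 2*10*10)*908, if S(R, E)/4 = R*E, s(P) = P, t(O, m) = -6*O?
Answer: -355936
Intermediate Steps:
S(R, E) = 4*E*R (S(R, E) = 4*(R*E) = 4*(E*R) = 4*E*R)
(S(t(-1, 4), 1*(-4) + s(-4)) - 2*10*10)*908 = (4*(1*(-4) - 4)*(-6*(-1)) - 2*10*10)*908 = (4*(-4 - 4)*6 - 20*10)*908 = (4*(-8)*6 - 200)*908 = (-192 - 200)*908 = -392*908 = -355936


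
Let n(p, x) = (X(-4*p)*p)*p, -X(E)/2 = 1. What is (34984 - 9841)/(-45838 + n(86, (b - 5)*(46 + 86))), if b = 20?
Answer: -8381/20210 ≈ -0.41470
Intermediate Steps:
X(E) = -2 (X(E) = -2*1 = -2)
n(p, x) = -2*p² (n(p, x) = (-2*p)*p = -2*p²)
(34984 - 9841)/(-45838 + n(86, (b - 5)*(46 + 86))) = (34984 - 9841)/(-45838 - 2*86²) = 25143/(-45838 - 2*7396) = 25143/(-45838 - 14792) = 25143/(-60630) = 25143*(-1/60630) = -8381/20210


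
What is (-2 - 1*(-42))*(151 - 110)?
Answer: 1640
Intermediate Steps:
(-2 - 1*(-42))*(151 - 110) = (-2 + 42)*41 = 40*41 = 1640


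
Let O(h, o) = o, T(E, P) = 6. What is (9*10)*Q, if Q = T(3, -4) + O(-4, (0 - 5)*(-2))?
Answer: 1440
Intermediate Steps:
Q = 16 (Q = 6 + (0 - 5)*(-2) = 6 - 5*(-2) = 6 + 10 = 16)
(9*10)*Q = (9*10)*16 = 90*16 = 1440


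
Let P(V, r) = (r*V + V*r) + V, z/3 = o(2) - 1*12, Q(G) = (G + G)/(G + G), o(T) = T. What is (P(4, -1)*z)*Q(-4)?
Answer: 120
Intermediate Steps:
Q(G) = 1 (Q(G) = (2*G)/((2*G)) = (2*G)*(1/(2*G)) = 1)
z = -30 (z = 3*(2 - 1*12) = 3*(2 - 12) = 3*(-10) = -30)
P(V, r) = V + 2*V*r (P(V, r) = (V*r + V*r) + V = 2*V*r + V = V + 2*V*r)
(P(4, -1)*z)*Q(-4) = ((4*(1 + 2*(-1)))*(-30))*1 = ((4*(1 - 2))*(-30))*1 = ((4*(-1))*(-30))*1 = -4*(-30)*1 = 120*1 = 120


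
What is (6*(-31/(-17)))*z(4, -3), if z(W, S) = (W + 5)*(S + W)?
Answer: 1674/17 ≈ 98.471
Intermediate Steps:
z(W, S) = (5 + W)*(S + W)
(6*(-31/(-17)))*z(4, -3) = (6*(-31/(-17)))*(4**2 + 5*(-3) + 5*4 - 3*4) = (6*(-31*(-1/17)))*(16 - 15 + 20 - 12) = (6*(31/17))*9 = (186/17)*9 = 1674/17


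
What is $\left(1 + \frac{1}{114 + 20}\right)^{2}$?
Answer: $\frac{18225}{17956} \approx 1.015$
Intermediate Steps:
$\left(1 + \frac{1}{114 + 20}\right)^{2} = \left(1 + \frac{1}{134}\right)^{2} = \left(\frac{135}{134}\right)^{2} = \frac{18225}{17956}$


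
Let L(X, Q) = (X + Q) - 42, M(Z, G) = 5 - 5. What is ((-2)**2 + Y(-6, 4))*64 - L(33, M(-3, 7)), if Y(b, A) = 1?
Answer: 329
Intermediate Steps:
M(Z, G) = 0
L(X, Q) = -42 + Q + X (L(X, Q) = (Q + X) - 42 = -42 + Q + X)
((-2)**2 + Y(-6, 4))*64 - L(33, M(-3, 7)) = ((-2)**2 + 1)*64 - (-42 + 0 + 33) = (4 + 1)*64 - 1*(-9) = 5*64 + 9 = 320 + 9 = 329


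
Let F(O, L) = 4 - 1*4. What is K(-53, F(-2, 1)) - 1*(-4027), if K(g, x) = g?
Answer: 3974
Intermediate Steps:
F(O, L) = 0 (F(O, L) = 4 - 4 = 0)
K(-53, F(-2, 1)) - 1*(-4027) = -53 - 1*(-4027) = -53 + 4027 = 3974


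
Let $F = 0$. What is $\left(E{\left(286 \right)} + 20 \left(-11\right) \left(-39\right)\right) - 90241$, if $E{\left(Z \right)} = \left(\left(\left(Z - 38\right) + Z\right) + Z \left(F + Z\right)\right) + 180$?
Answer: $849$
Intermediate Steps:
$E{\left(Z \right)} = 142 + Z^{2} + 2 Z$ ($E{\left(Z \right)} = \left(\left(\left(Z - 38\right) + Z\right) + Z \left(0 + Z\right)\right) + 180 = \left(\left(\left(-38 + Z\right) + Z\right) + Z Z\right) + 180 = \left(\left(-38 + 2 Z\right) + Z^{2}\right) + 180 = \left(-38 + Z^{2} + 2 Z\right) + 180 = 142 + Z^{2} + 2 Z$)
$\left(E{\left(286 \right)} + 20 \left(-11\right) \left(-39\right)\right) - 90241 = \left(\left(142 + 286^{2} + 2 \cdot 286\right) + 20 \left(-11\right) \left(-39\right)\right) - 90241 = \left(\left(142 + 81796 + 572\right) - -8580\right) - 90241 = \left(82510 + 8580\right) - 90241 = 91090 - 90241 = 849$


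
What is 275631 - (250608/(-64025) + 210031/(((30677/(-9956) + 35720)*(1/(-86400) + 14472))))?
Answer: 7846662700217648288833202931/28467593570143253866925 ≈ 2.7564e+5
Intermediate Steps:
275631 - (250608/(-64025) + 210031/(((30677/(-9956) + 35720)*(1/(-86400) + 14472)))) = 275631 - (250608*(-1/64025) + 210031/(((30677*(-1/9956) + 35720)*(-1/86400 + 14472)))) = 275631 - (-250608/64025 + 210031/(((-30677/9956 + 35720)*(1250380799/86400)))) = 275631 - (-250608/64025 + 210031/(((355597643/9956)*(1250380799/86400)))) = 275631 - (-250608/64025 + 210031/(444632464976856757/860198400)) = 275631 - (-250608/64025 + 210031*(860198400/444632464976856757)) = 275631 - (-250608/64025 + 180668330150400/444632464976856757) = 275631 - 1*(-111416885493082238798256/28467593570143253866925) = 275631 + 111416885493082238798256/28467593570143253866925 = 7846662700217648288833202931/28467593570143253866925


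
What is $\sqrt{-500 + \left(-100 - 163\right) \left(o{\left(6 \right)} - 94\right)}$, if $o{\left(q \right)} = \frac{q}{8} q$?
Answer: $\frac{\sqrt{92154}}{2} \approx 151.78$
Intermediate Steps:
$o{\left(q \right)} = \frac{q^{2}}{8}$ ($o{\left(q \right)} = q \frac{1}{8} q = \frac{q}{8} q = \frac{q^{2}}{8}$)
$\sqrt{-500 + \left(-100 - 163\right) \left(o{\left(6 \right)} - 94\right)} = \sqrt{-500 + \left(-100 - 163\right) \left(\frac{6^{2}}{8} - 94\right)} = \sqrt{-500 - 263 \left(\frac{1}{8} \cdot 36 - 94\right)} = \sqrt{-500 - 263 \left(\frac{9}{2} - 94\right)} = \sqrt{-500 - - \frac{47077}{2}} = \sqrt{-500 + \frac{47077}{2}} = \sqrt{\frac{46077}{2}} = \frac{\sqrt{92154}}{2}$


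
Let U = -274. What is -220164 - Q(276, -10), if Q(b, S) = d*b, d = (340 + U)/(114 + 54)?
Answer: -1541907/7 ≈ -2.2027e+5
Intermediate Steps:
d = 11/28 (d = (340 - 274)/(114 + 54) = 66/168 = 66*(1/168) = 11/28 ≈ 0.39286)
Q(b, S) = 11*b/28
-220164 - Q(276, -10) = -220164 - 11*276/28 = -220164 - 1*759/7 = -220164 - 759/7 = -1541907/7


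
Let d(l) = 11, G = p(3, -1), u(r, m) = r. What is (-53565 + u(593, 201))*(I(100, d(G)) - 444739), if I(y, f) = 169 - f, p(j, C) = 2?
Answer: 23550344732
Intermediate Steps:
G = 2
(-53565 + u(593, 201))*(I(100, d(G)) - 444739) = (-53565 + 593)*((169 - 1*11) - 444739) = -52972*((169 - 11) - 444739) = -52972*(158 - 444739) = -52972*(-444581) = 23550344732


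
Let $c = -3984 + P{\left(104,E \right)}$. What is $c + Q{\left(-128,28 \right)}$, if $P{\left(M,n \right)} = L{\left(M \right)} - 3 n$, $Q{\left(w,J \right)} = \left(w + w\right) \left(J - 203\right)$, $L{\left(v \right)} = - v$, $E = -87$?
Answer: $40973$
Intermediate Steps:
$Q{\left(w,J \right)} = 2 w \left(-203 + J\right)$
$P{\left(M,n \right)} = - M - 3 n$
$c = -3827$ ($c = -3984 - -157 = -3984 + \left(-104 + 261\right) = -3984 + 157 = -3827$)
$c + Q{\left(-128,28 \right)} = -3827 + 2 \left(-128\right) \left(-203 + 28\right) = -3827 + 2 \left(-128\right) \left(-175\right) = -3827 + 44800 = 40973$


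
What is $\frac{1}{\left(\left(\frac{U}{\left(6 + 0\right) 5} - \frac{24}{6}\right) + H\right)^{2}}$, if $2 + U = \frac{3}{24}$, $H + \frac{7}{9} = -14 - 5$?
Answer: $\frac{20736}{11785489} \approx 0.0017595$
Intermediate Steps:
$H = - \frac{178}{9}$ ($H = - \frac{7}{9} - 19 = - \frac{178}{9} \approx -19.778$)
$U = - \frac{15}{8}$ ($U = -2 + \frac{3}{24} = -2 + 3 \cdot \frac{1}{24} = -2 + \frac{1}{8} = - \frac{15}{8} \approx -1.875$)
$\frac{1}{\left(\left(\frac{U}{\left(6 + 0\right) 5} - \frac{24}{6}\right) + H\right)^{2}} = \frac{1}{\left(\left(- \frac{15}{8 \left(6 + 0\right) 5} - \frac{24}{6}\right) - \frac{178}{9}\right)^{2}} = \frac{1}{\left(\left(- \frac{15}{8 \cdot 6 \cdot 5} - 4\right) - \frac{178}{9}\right)^{2}} = \frac{1}{\left(\left(- \frac{15}{8 \cdot 30} - 4\right) - \frac{178}{9}\right)^{2}} = \frac{1}{\left(\left(\left(- \frac{15}{8}\right) \frac{1}{30} - 4\right) - \frac{178}{9}\right)^{2}} = \frac{1}{\left(\left(- \frac{1}{16} - 4\right) - \frac{178}{9}\right)^{2}} = \frac{1}{\left(- \frac{65}{16} - \frac{178}{9}\right)^{2}} = \frac{1}{\left(- \frac{3433}{144}\right)^{2}} = \frac{1}{\frac{11785489}{20736}} = \frac{20736}{11785489}$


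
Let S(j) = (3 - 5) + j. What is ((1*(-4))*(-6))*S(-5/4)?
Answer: -78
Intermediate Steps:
S(j) = -2 + j
((1*(-4))*(-6))*S(-5/4) = ((1*(-4))*(-6))*(-2 - 5/4) = (-4*(-6))*(-2 - 5*1/4) = 24*(-2 - 5/4) = 24*(-13/4) = -78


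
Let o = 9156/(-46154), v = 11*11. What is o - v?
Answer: -2796895/23077 ≈ -121.20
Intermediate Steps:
v = 121
o = -4578/23077 (o = 9156*(-1/46154) = -4578/23077 ≈ -0.19838)
o - v = -4578/23077 - 1*121 = -4578/23077 - 121 = -2796895/23077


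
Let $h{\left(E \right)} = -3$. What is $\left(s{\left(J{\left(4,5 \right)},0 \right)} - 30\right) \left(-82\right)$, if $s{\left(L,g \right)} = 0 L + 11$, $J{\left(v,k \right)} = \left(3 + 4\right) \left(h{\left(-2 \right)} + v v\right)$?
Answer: $1558$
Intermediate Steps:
$J{\left(v,k \right)} = -21 + 7 v^{2}$ ($J{\left(v,k \right)} = \left(3 + 4\right) \left(-3 + v v\right) = 7 \left(-3 + v^{2}\right) = -21 + 7 v^{2}$)
$s{\left(L,g \right)} = 11$ ($s{\left(L,g \right)} = 0 + 11 = 11$)
$\left(s{\left(J{\left(4,5 \right)},0 \right)} - 30\right) \left(-82\right) = \left(11 - 30\right) \left(-82\right) = \left(-19\right) \left(-82\right) = 1558$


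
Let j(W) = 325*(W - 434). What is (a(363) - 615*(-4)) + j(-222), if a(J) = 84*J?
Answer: -180248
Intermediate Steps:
j(W) = -141050 + 325*W (j(W) = 325*(-434 + W) = -141050 + 325*W)
(a(363) - 615*(-4)) + j(-222) = (84*363 - 615*(-4)) + (-141050 + 325*(-222)) = (30492 + 2460) + (-141050 - 72150) = 32952 - 213200 = -180248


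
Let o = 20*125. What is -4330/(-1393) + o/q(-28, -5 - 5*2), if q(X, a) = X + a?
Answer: -3296310/59899 ≈ -55.031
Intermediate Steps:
o = 2500
-4330/(-1393) + o/q(-28, -5 - 5*2) = -4330/(-1393) + 2500/(-28 + (-5 - 5*2)) = -4330*(-1/1393) + 2500/(-28 + (-5 - 10)) = 4330/1393 + 2500/(-28 - 15) = 4330/1393 + 2500/(-43) = 4330/1393 + 2500*(-1/43) = 4330/1393 - 2500/43 = -3296310/59899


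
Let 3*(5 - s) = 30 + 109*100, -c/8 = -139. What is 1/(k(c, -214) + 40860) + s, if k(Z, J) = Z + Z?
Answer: -470261857/129252 ≈ -3638.3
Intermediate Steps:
c = 1112 (c = -8*(-139) = 1112)
k(Z, J) = 2*Z
s = -10915/3 (s = 5 - (30 + 109*100)/3 = 5 - (30 + 10900)/3 = 5 - ⅓*10930 = 5 - 10930/3 = -10915/3 ≈ -3638.3)
1/(k(c, -214) + 40860) + s = 1/(2*1112 + 40860) - 10915/3 = 1/(2224 + 40860) - 10915/3 = 1/43084 - 10915/3 = -470261857/129252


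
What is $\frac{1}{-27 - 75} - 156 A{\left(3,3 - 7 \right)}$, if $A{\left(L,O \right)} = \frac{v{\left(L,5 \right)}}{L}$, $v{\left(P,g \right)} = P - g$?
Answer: $\frac{10607}{102} \approx 103.99$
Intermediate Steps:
$A{\left(L,O \right)} = \frac{-5 + L}{L}$ ($A{\left(L,O \right)} = \frac{L - 5}{L} = \frac{-5 + L}{L}$)
$\frac{1}{-27 - 75} - 156 A{\left(3,3 - 7 \right)} = \frac{1}{-27 - 75} - 156 \frac{-5 + 3}{3} = \frac{1}{-102} - 156 \cdot \frac{1}{3} \left(-2\right) = - \frac{1}{102} - -104 = - \frac{1}{102} + 104 = \frac{10607}{102}$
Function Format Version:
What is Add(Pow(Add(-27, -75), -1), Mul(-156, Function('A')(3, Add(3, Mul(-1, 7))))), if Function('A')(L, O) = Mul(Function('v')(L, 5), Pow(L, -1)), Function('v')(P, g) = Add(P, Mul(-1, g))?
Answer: Rational(10607, 102) ≈ 103.99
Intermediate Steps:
Function('A')(L, O) = Mul(Pow(L, -1), Add(-5, L)) (Function('A')(L, O) = Mul(Add(L, Mul(-1, 5)), Pow(L, -1)) = Mul(Add(L, -5), Pow(L, -1)) = Mul(Add(-5, L), Pow(L, -1)) = Mul(Pow(L, -1), Add(-5, L)))
Add(Pow(Add(-27, -75), -1), Mul(-156, Function('A')(3, Add(3, Mul(-1, 7))))) = Add(Pow(Add(-27, -75), -1), Mul(-156, Mul(Pow(3, -1), Add(-5, 3)))) = Add(Pow(-102, -1), Mul(-156, Mul(Rational(1, 3), -2))) = Add(Rational(-1, 102), Mul(-156, Rational(-2, 3))) = Add(Rational(-1, 102), 104) = Rational(10607, 102)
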